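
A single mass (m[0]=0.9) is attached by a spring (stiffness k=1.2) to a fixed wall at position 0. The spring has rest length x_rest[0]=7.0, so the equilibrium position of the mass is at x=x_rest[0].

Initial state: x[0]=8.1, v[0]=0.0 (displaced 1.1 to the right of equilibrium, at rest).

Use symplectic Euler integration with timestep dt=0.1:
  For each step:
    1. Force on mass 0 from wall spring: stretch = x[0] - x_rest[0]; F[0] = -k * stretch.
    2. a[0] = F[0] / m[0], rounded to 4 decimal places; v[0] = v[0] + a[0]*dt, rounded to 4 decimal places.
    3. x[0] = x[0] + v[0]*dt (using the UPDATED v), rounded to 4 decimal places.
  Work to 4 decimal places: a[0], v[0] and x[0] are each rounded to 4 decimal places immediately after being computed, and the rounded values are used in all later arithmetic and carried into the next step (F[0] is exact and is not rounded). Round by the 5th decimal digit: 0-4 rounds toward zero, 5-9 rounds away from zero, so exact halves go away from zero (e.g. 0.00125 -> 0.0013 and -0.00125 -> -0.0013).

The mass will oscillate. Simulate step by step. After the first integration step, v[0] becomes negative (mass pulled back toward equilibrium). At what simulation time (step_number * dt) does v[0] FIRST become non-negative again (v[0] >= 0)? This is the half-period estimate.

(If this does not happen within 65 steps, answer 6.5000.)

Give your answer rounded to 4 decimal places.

Step 0: x=[8.1000] v=[0.0000]
Step 1: x=[8.0853] v=[-0.1467]
Step 2: x=[8.0562] v=[-0.2914]
Step 3: x=[8.0130] v=[-0.4322]
Step 4: x=[7.9563] v=[-0.5673]
Step 5: x=[7.8868] v=[-0.6948]
Step 6: x=[7.8055] v=[-0.8130]
Step 7: x=[7.7135] v=[-0.9204]
Step 8: x=[7.6120] v=[-1.0155]
Step 9: x=[7.5023] v=[-1.0971]
Step 10: x=[7.3859] v=[-1.1641]
Step 11: x=[7.2643] v=[-1.2156]
Step 12: x=[7.1392] v=[-1.2508]
Step 13: x=[7.0123] v=[-1.2694]
Step 14: x=[6.8852] v=[-1.2710]
Step 15: x=[6.7596] v=[-1.2557]
Step 16: x=[6.6372] v=[-1.2237]
Step 17: x=[6.5197] v=[-1.1753]
Step 18: x=[6.4086] v=[-1.1113]
Step 19: x=[6.3054] v=[-1.0325]
Step 20: x=[6.2114] v=[-0.9399]
Step 21: x=[6.1279] v=[-0.8348]
Step 22: x=[6.0561] v=[-0.7185]
Step 23: x=[5.9968] v=[-0.5927]
Step 24: x=[5.9509] v=[-0.4589]
Step 25: x=[5.9190] v=[-0.3190]
Step 26: x=[5.9015] v=[-0.1749]
Step 27: x=[5.8987] v=[-0.0284]
Step 28: x=[5.9105] v=[0.1184]
First v>=0 after going negative at step 28, time=2.8000

Answer: 2.8000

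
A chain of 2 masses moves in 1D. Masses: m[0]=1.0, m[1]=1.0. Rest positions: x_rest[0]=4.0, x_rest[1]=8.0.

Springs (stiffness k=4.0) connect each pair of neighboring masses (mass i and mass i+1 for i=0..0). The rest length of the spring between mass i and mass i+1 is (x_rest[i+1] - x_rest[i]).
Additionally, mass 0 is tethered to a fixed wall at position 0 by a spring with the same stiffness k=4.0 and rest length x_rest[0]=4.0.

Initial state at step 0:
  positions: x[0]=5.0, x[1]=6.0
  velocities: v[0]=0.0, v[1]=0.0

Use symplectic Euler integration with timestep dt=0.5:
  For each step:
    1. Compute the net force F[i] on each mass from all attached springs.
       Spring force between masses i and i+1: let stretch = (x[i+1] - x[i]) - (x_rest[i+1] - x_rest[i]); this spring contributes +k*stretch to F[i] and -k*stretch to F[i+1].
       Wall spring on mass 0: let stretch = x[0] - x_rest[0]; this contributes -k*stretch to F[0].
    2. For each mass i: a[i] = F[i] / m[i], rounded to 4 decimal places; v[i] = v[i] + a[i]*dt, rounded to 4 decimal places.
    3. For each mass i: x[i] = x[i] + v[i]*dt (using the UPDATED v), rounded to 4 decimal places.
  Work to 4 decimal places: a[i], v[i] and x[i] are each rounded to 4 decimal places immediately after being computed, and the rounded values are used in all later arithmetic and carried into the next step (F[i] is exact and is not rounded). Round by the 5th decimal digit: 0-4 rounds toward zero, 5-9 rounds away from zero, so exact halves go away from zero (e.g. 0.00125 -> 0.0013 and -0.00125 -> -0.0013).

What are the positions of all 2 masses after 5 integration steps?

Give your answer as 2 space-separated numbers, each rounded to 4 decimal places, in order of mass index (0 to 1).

Answer: 3.0000 10.0000

Derivation:
Step 0: x=[5.0000 6.0000] v=[0.0000 0.0000]
Step 1: x=[1.0000 9.0000] v=[-8.0000 6.0000]
Step 2: x=[4.0000 8.0000] v=[6.0000 -2.0000]
Step 3: x=[7.0000 7.0000] v=[6.0000 -2.0000]
Step 4: x=[3.0000 10.0000] v=[-8.0000 6.0000]
Step 5: x=[3.0000 10.0000] v=[0.0000 0.0000]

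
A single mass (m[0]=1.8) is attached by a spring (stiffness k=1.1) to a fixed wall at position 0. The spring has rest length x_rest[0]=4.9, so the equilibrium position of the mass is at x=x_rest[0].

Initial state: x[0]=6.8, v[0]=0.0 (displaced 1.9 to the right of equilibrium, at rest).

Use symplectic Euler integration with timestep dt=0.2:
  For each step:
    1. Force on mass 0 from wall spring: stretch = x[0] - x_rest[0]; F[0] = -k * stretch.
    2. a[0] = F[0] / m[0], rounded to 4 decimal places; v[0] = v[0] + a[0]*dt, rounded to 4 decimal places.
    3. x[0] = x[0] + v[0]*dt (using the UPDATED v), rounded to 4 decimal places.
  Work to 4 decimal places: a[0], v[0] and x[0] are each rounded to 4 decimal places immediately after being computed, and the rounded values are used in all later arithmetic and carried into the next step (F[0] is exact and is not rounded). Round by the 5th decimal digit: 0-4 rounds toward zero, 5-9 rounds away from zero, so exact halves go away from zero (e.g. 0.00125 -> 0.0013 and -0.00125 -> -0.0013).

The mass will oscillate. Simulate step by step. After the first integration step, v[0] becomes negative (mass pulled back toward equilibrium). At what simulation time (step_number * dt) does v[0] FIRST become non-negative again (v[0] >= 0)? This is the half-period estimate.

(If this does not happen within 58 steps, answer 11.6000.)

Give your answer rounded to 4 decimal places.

Step 0: x=[6.8000] v=[0.0000]
Step 1: x=[6.7536] v=[-0.2322]
Step 2: x=[6.6618] v=[-0.4588]
Step 3: x=[6.5270] v=[-0.6741]
Step 4: x=[6.3524] v=[-0.8730]
Step 5: x=[6.1423] v=[-1.0505]
Step 6: x=[5.9018] v=[-1.2023]
Step 7: x=[5.6369] v=[-1.3247]
Step 8: x=[5.3539] v=[-1.4148]
Step 9: x=[5.0598] v=[-1.4703]
Step 10: x=[4.7618] v=[-1.4898]
Step 11: x=[4.4672] v=[-1.4729]
Step 12: x=[4.1832] v=[-1.4200]
Step 13: x=[3.9167] v=[-1.3324]
Step 14: x=[3.6743] v=[-1.2122]
Step 15: x=[3.4618] v=[-1.0624]
Step 16: x=[3.2845] v=[-0.8866]
Step 17: x=[3.1467] v=[-0.6891]
Step 18: x=[3.0517] v=[-0.4748]
Step 19: x=[3.0019] v=[-0.2489]
Step 20: x=[2.9985] v=[-0.0169]
Step 21: x=[3.0416] v=[0.2155]
First v>=0 after going negative at step 21, time=4.2000

Answer: 4.2000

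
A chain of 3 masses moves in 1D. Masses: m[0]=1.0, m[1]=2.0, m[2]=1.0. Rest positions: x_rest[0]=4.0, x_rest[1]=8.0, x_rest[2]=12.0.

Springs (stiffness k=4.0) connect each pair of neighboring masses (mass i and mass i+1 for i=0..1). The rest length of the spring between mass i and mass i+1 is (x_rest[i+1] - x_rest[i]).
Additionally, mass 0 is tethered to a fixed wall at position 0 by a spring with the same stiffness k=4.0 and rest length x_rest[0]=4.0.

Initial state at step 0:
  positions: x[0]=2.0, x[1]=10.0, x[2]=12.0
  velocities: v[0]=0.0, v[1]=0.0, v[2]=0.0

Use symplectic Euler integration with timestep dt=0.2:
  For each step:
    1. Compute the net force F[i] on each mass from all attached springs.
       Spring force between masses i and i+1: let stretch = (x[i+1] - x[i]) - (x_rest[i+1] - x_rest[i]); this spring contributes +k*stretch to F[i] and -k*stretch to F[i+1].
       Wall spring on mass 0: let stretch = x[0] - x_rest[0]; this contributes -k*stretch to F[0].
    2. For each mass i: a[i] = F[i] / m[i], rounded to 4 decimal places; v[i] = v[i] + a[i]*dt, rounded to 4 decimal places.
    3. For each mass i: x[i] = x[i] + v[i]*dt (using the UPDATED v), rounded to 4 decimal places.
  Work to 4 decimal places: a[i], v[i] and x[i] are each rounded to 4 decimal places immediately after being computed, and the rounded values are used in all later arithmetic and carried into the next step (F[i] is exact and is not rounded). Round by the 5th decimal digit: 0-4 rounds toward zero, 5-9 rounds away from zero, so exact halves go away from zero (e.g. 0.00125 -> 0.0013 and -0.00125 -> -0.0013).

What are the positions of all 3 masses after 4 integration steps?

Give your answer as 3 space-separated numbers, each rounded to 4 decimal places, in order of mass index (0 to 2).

Answer: 6.8413 7.4278 13.6051

Derivation:
Step 0: x=[2.0000 10.0000 12.0000] v=[0.0000 0.0000 0.0000]
Step 1: x=[2.9600 9.5200 12.3200] v=[4.8000 -2.4000 1.6000]
Step 2: x=[4.4960 8.7392 12.8320] v=[7.6800 -3.9040 2.5600]
Step 3: x=[5.9916 7.9464 13.3292] v=[7.4778 -3.9642 2.4858]
Step 4: x=[6.8413 7.4278 13.6051] v=[4.2484 -2.5930 1.3796]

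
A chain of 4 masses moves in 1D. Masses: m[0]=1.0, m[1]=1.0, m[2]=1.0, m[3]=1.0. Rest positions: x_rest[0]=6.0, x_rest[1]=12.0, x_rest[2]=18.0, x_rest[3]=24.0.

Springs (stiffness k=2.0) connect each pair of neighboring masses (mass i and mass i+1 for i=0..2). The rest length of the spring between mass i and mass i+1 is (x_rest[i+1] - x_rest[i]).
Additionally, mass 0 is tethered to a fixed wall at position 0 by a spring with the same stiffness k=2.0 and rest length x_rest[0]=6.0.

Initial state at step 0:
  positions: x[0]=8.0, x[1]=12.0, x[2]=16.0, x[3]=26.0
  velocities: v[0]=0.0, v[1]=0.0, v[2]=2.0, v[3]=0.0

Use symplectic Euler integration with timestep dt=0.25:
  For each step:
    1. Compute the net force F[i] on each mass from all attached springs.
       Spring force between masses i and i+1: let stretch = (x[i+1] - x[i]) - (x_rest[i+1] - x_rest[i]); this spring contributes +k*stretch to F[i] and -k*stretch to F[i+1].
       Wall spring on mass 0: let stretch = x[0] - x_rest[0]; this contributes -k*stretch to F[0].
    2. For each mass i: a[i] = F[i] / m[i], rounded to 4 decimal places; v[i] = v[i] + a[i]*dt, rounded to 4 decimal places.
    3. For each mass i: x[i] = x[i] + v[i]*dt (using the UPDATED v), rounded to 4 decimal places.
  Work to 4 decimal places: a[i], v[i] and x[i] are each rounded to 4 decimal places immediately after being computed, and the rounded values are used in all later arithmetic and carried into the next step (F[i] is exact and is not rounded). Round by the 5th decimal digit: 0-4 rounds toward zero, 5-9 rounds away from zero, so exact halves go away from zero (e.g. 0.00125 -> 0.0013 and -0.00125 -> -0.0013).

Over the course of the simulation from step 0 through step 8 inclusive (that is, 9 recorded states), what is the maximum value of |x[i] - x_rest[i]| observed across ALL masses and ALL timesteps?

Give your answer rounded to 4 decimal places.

Step 0: x=[8.0000 12.0000 16.0000 26.0000] v=[0.0000 0.0000 2.0000 0.0000]
Step 1: x=[7.5000 12.0000 17.2500 25.5000] v=[-2.0000 0.0000 5.0000 -2.0000]
Step 2: x=[6.6250 12.0938 18.8750 24.7188] v=[-3.5000 0.3750 6.5000 -3.1250]
Step 3: x=[5.6055 12.3516 20.3828 23.9571] v=[-4.0781 1.0312 6.0313 -3.0469]
Step 4: x=[4.7286 12.7701 21.3335 23.4986] v=[-3.5078 1.6738 3.8029 -1.8341]
Step 5: x=[4.2658 13.2538 21.4845 23.5195] v=[-1.8514 1.9348 0.6038 0.0834]
Step 6: x=[4.3932 13.6429 20.8610 24.0360] v=[0.5097 1.5562 -2.4941 2.0659]
Step 7: x=[5.1277 13.7780 19.7321 24.9056] v=[2.9380 0.5404 -4.5157 3.4784]
Step 8: x=[6.3025 13.5761 18.5056 25.8785] v=[4.6993 -0.8077 -4.9060 3.8917]
Max displacement = 3.4845

Answer: 3.4845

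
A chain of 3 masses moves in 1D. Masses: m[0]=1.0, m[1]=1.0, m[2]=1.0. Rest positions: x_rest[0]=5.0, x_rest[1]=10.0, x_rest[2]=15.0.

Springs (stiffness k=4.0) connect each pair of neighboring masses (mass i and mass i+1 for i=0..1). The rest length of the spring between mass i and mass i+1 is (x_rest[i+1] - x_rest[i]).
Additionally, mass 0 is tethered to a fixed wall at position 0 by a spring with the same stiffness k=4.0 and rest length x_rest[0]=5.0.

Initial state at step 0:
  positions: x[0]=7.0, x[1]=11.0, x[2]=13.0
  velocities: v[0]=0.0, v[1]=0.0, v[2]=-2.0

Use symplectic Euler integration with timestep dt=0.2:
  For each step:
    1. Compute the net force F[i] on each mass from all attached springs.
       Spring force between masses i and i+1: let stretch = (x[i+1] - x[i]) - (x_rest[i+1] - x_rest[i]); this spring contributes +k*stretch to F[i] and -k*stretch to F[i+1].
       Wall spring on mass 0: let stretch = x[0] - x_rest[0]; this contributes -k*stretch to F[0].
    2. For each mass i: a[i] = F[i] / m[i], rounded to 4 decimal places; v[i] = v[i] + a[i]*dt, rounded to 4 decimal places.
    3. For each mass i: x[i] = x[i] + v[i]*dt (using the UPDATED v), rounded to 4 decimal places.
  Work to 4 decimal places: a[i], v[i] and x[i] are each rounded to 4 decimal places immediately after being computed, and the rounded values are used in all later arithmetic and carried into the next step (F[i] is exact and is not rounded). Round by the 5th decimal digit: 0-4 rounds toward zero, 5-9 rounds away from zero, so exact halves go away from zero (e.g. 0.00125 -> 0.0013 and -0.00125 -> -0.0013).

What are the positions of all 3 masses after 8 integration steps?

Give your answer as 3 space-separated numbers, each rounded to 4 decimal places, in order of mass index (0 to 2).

Step 0: x=[7.0000 11.0000 13.0000] v=[0.0000 0.0000 -2.0000]
Step 1: x=[6.5200 10.6800 13.0800] v=[-2.4000 -1.6000 0.4000]
Step 2: x=[5.6624 10.0784 13.5760] v=[-4.2880 -3.0080 2.4800]
Step 3: x=[4.6054 9.3299 14.3124] v=[-5.2851 -3.7427 3.6819]
Step 4: x=[3.5674 8.6226 15.0516] v=[-5.1898 -3.5363 3.6959]
Step 5: x=[2.7675 8.1351 15.5621] v=[-3.9996 -2.4373 2.5527]
Step 6: x=[2.3836 7.9771 15.6843] v=[-1.9195 -0.7898 0.6111]
Step 7: x=[2.5133 8.1573 15.3734] v=[0.6484 0.9012 -1.5547]
Step 8: x=[3.1439 8.5891 14.7079] v=[3.1530 2.1589 -3.3276]

Answer: 3.1439 8.5891 14.7079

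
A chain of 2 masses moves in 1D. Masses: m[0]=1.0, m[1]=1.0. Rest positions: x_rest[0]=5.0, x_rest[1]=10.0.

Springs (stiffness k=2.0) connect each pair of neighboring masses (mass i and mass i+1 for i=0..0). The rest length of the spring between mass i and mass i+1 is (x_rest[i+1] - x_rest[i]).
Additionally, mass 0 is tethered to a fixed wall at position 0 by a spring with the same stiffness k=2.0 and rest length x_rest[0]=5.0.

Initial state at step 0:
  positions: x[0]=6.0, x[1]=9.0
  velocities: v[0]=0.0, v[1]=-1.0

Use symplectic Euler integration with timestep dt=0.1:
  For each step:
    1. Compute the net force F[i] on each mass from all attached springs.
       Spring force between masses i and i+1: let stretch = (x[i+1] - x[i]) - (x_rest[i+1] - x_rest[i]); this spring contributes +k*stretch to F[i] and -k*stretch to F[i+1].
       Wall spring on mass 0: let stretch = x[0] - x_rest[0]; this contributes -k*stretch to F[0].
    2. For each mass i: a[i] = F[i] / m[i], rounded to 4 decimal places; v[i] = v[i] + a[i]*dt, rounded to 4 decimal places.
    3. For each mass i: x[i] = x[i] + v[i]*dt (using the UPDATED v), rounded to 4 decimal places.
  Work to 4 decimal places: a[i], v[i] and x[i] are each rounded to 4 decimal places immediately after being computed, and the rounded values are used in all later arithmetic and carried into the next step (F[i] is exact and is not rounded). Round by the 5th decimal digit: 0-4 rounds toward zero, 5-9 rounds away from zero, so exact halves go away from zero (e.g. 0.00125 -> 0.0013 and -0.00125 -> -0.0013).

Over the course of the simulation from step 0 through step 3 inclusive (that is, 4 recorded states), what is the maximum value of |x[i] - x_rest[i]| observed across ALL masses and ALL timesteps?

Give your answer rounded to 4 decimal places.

Answer: 1.0800

Derivation:
Step 0: x=[6.0000 9.0000] v=[0.0000 -1.0000]
Step 1: x=[5.9400 8.9400] v=[-0.6000 -0.6000]
Step 2: x=[5.8212 8.9200] v=[-1.1880 -0.2000]
Step 3: x=[5.6480 8.9380] v=[-1.7325 0.1802]
Max displacement = 1.0800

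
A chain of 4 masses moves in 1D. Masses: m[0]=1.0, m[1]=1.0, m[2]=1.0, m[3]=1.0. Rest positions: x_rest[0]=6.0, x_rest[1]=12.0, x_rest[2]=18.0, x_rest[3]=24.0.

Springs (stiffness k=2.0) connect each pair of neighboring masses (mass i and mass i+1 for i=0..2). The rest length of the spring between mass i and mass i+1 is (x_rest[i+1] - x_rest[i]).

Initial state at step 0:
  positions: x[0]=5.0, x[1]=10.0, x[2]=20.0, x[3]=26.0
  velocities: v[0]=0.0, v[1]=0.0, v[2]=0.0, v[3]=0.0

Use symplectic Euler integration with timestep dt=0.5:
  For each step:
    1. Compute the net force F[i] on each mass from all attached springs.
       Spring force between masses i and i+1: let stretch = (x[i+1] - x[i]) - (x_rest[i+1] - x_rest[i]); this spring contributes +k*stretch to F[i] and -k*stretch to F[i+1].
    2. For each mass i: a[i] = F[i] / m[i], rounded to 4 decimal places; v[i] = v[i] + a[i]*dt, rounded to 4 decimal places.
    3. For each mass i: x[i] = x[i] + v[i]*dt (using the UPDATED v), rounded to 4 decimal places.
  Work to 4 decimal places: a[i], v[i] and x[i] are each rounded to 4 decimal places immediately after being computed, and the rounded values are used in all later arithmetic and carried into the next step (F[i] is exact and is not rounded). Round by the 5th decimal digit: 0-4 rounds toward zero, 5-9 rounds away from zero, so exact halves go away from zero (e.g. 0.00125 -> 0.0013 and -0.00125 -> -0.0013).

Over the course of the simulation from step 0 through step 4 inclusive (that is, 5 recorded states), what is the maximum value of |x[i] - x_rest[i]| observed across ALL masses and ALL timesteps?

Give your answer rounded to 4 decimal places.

Step 0: x=[5.0000 10.0000 20.0000 26.0000] v=[0.0000 0.0000 0.0000 0.0000]
Step 1: x=[4.5000 12.5000 18.0000 26.0000] v=[-1.0000 5.0000 -4.0000 0.0000]
Step 2: x=[5.0000 13.7500 17.2500 25.0000] v=[1.0000 2.5000 -1.5000 -2.0000]
Step 3: x=[6.8750 12.3750 18.6250 23.1250] v=[3.7500 -2.7500 2.7500 -3.7500]
Step 4: x=[8.5000 11.3750 19.1250 22.0000] v=[3.2500 -2.0000 1.0000 -2.2500]
Max displacement = 2.5000

Answer: 2.5000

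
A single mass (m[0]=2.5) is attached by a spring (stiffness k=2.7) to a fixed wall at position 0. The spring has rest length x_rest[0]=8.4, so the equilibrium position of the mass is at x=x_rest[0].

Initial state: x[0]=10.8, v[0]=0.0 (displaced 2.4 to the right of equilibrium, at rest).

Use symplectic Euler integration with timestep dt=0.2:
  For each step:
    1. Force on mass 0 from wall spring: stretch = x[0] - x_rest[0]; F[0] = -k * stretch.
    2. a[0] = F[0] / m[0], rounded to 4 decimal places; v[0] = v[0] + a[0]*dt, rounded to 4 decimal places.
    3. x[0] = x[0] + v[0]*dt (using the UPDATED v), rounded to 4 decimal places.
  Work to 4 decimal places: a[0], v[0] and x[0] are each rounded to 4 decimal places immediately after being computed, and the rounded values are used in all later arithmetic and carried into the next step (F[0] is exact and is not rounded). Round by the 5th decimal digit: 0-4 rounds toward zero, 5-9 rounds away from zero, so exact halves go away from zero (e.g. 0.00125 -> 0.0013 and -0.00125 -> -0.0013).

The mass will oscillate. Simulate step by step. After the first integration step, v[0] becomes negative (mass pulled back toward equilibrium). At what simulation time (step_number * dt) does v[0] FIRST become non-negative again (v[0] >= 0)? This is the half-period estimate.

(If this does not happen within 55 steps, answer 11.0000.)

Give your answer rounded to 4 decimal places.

Answer: 3.2000

Derivation:
Step 0: x=[10.8000] v=[0.0000]
Step 1: x=[10.6963] v=[-0.5184]
Step 2: x=[10.4934] v=[-1.0144]
Step 3: x=[10.2001] v=[-1.4666]
Step 4: x=[9.8290] v=[-1.8554]
Step 5: x=[9.3962] v=[-2.1641]
Step 6: x=[8.9203] v=[-2.3793]
Step 7: x=[8.4220] v=[-2.4917]
Step 8: x=[7.9227] v=[-2.4965]
Step 9: x=[7.4440] v=[-2.3934]
Step 10: x=[7.0066] v=[-2.1869]
Step 11: x=[6.6294] v=[-1.8859]
Step 12: x=[6.3287] v=[-1.5035]
Step 13: x=[6.1175] v=[-1.0561]
Step 14: x=[6.0049] v=[-0.5631]
Step 15: x=[5.9957] v=[-0.0458]
Step 16: x=[6.0904] v=[0.4735]
First v>=0 after going negative at step 16, time=3.2000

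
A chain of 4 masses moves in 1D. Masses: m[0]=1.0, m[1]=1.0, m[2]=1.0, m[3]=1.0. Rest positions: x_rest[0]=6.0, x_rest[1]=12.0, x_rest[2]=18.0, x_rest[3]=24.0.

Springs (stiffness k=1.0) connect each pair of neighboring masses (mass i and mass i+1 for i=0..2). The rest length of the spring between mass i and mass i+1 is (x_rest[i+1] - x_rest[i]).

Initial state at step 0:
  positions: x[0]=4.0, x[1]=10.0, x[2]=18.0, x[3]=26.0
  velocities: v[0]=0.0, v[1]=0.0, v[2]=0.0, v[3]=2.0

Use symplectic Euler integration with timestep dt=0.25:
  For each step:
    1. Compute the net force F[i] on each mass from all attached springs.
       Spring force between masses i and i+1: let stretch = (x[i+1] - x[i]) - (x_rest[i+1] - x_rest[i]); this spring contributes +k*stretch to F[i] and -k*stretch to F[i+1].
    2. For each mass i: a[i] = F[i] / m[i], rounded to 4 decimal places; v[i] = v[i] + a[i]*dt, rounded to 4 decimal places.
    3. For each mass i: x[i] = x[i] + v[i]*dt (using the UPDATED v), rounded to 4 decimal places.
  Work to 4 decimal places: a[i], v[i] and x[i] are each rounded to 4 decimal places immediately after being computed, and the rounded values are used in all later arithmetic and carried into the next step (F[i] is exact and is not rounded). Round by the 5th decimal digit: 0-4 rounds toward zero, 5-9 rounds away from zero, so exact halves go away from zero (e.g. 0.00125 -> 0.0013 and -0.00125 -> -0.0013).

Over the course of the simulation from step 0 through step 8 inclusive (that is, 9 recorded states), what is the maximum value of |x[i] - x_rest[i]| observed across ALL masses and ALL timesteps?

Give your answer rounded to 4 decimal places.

Step 0: x=[4.0000 10.0000 18.0000 26.0000] v=[0.0000 0.0000 0.0000 2.0000]
Step 1: x=[4.0000 10.1250 18.0000 26.3750] v=[0.0000 0.5000 0.0000 1.5000]
Step 2: x=[4.0078 10.3594 18.0313 26.6016] v=[0.0313 0.9375 0.1250 0.9063]
Step 3: x=[4.0376 10.6763 18.1187 26.6675] v=[0.1192 1.2676 0.3496 0.2637]
Step 4: x=[4.1073 11.0434 18.2753 26.5741] v=[0.2789 1.4685 0.6262 -0.3735]
Step 5: x=[4.2355 11.4290 18.4985 26.3371] v=[0.5129 1.5425 0.8929 -0.9482]
Step 6: x=[4.4383 11.8069 18.7698 25.9851] v=[0.8113 1.5115 1.0852 -1.4079]
Step 7: x=[4.7267 12.1594 19.0569 25.5572] v=[1.1535 1.4101 1.1483 -1.7117]
Step 8: x=[5.1046 12.4785 19.3192 25.0980] v=[1.5117 1.2763 1.0490 -1.8368]
Max displacement = 2.6675

Answer: 2.6675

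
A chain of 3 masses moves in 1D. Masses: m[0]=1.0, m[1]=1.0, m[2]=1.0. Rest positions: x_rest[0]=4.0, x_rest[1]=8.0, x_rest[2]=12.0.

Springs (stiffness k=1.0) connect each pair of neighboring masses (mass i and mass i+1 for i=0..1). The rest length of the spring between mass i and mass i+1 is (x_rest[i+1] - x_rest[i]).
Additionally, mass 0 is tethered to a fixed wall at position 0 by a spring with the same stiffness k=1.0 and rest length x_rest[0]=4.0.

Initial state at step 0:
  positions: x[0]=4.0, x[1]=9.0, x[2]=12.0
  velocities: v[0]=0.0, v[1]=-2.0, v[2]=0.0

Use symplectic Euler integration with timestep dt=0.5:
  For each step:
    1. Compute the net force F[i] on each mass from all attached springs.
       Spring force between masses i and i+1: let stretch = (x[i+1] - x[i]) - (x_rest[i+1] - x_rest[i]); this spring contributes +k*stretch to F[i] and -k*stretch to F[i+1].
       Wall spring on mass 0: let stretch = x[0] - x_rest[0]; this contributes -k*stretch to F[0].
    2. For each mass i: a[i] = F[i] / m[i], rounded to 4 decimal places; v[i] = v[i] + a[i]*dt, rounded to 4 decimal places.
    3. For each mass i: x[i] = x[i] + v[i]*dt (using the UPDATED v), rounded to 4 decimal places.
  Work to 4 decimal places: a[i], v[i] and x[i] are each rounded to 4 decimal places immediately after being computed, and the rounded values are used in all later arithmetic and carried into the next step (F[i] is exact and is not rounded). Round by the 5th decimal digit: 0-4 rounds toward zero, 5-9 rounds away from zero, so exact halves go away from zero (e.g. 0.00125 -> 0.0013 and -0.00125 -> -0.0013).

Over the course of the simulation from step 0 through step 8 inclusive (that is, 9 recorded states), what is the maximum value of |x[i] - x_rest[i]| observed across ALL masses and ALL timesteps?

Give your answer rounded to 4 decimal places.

Step 0: x=[4.0000 9.0000 12.0000] v=[0.0000 -2.0000 0.0000]
Step 1: x=[4.2500 7.5000 12.2500] v=[0.5000 -3.0000 0.5000]
Step 2: x=[4.2500 6.3750 12.3125] v=[0.0000 -2.2500 0.1250]
Step 3: x=[3.7188 6.2031 11.8906] v=[-1.0625 -0.3438 -0.8438]
Step 4: x=[2.8789 6.8320 11.0468] v=[-1.6798 1.2578 -1.6876]
Step 5: x=[2.3076 7.5264 10.1493] v=[-1.1427 1.3887 -1.7950]
Step 6: x=[2.4641 7.5718 9.5961] v=[0.3129 0.0908 -1.1065]
Step 7: x=[3.2815 6.8464 9.5368] v=[1.6347 -1.4509 -0.1187]
Step 8: x=[4.1697 5.9023 9.8049] v=[1.7764 -1.8882 0.5361]
Max displacement = 2.4632

Answer: 2.4632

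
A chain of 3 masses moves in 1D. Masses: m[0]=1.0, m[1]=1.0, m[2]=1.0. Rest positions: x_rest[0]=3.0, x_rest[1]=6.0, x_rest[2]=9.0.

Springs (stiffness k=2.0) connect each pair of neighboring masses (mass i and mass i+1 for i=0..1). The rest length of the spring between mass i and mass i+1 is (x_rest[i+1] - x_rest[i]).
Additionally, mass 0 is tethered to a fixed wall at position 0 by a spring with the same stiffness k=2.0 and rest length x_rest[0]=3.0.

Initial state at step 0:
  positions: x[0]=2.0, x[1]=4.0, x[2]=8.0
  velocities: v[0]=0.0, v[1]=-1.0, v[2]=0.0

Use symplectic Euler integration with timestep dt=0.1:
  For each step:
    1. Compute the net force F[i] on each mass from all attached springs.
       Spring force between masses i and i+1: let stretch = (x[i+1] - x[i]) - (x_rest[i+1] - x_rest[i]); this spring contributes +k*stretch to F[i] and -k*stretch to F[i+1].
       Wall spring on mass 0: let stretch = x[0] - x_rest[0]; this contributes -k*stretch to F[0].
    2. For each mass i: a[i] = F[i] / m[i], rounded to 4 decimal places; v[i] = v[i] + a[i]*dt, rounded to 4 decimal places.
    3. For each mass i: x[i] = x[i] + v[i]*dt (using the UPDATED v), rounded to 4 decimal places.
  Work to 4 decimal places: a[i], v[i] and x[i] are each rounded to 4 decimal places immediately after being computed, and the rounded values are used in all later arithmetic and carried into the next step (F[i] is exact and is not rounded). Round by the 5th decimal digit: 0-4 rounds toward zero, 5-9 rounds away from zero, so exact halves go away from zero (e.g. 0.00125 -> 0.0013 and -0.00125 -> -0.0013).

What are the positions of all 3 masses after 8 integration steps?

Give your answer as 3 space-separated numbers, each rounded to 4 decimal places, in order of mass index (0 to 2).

Step 0: x=[2.0000 4.0000 8.0000] v=[0.0000 -1.0000 0.0000]
Step 1: x=[2.0000 3.9400 7.9800] v=[0.0000 -0.6000 -0.2000]
Step 2: x=[1.9988 3.9220 7.9392] v=[-0.0120 -0.1800 -0.4080]
Step 3: x=[1.9961 3.9459 7.8781] v=[-0.0271 0.2388 -0.6114]
Step 4: x=[1.9925 4.0094 7.7983] v=[-0.0364 0.6353 -0.7978]
Step 5: x=[1.9894 4.1084 7.7027] v=[-0.0315 0.9897 -0.9556]
Step 6: x=[1.9888 4.2369 7.5953] v=[-0.0056 1.2848 -1.0745]
Step 7: x=[1.9934 4.3876 7.4807] v=[0.0463 1.5069 -1.1462]
Step 8: x=[2.0061 4.5523 7.3642] v=[0.1265 1.6467 -1.1648]

Answer: 2.0061 4.5523 7.3642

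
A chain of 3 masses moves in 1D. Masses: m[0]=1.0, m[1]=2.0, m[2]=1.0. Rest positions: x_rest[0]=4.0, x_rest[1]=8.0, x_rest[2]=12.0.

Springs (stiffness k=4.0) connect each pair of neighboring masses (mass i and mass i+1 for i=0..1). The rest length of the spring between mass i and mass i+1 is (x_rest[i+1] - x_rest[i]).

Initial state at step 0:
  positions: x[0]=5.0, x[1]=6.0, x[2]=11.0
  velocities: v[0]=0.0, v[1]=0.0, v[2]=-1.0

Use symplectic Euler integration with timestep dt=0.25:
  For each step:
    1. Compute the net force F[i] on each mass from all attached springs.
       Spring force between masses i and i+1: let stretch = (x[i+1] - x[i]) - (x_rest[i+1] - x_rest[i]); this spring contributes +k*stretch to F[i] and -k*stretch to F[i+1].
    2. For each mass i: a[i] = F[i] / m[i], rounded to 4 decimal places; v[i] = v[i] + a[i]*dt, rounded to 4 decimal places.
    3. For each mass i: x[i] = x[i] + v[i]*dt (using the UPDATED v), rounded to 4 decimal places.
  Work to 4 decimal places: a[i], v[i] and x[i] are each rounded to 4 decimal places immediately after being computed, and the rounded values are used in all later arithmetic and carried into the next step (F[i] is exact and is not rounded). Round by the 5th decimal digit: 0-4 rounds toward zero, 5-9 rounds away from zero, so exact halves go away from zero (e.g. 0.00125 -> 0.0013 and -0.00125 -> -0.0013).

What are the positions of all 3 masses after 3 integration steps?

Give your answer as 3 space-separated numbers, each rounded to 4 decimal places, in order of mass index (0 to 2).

Answer: 1.9141 7.7657 9.8047

Derivation:
Step 0: x=[5.0000 6.0000 11.0000] v=[0.0000 0.0000 -1.0000]
Step 1: x=[4.2500 6.5000 10.5000] v=[-3.0000 2.0000 -2.0000]
Step 2: x=[3.0625 7.2188 10.0000] v=[-4.7500 2.8750 -2.0000]
Step 3: x=[1.9141 7.7657 9.8047] v=[-4.5937 2.1875 -0.7812]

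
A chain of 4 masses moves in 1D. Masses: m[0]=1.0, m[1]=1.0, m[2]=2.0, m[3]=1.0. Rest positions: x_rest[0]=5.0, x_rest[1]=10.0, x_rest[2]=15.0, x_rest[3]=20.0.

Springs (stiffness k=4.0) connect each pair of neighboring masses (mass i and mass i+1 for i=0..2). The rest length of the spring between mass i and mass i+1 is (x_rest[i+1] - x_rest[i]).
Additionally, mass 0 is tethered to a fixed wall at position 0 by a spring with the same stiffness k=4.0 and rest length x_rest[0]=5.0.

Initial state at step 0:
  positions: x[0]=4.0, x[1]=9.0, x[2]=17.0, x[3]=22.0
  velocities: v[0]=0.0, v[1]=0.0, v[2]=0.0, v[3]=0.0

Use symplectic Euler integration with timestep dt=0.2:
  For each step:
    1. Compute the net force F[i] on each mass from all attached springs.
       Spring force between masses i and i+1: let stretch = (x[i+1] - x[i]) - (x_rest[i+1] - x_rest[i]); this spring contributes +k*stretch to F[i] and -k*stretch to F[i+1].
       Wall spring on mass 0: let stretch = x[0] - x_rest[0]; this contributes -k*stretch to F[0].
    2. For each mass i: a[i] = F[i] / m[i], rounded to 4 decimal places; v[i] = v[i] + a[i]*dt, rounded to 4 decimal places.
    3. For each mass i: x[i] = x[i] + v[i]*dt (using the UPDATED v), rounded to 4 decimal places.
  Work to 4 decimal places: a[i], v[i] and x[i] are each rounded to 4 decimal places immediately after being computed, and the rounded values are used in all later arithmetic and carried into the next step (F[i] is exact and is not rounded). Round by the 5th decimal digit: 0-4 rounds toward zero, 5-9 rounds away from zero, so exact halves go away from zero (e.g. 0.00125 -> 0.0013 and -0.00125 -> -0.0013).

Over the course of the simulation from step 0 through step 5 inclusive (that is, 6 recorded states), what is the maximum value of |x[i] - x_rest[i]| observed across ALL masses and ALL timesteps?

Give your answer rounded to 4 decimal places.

Step 0: x=[4.0000 9.0000 17.0000 22.0000] v=[0.0000 0.0000 0.0000 0.0000]
Step 1: x=[4.1600 9.4800 16.7600 22.0000] v=[0.8000 2.4000 -1.2000 0.0000]
Step 2: x=[4.5056 10.2736 16.3568 21.9616] v=[1.7280 3.9680 -2.0160 -0.1920]
Step 3: x=[5.0532 11.1176 15.9153 21.8264] v=[2.7379 4.2202 -2.2074 -0.6758]
Step 4: x=[5.7626 11.7590 15.5629 21.5455] v=[3.5469 3.2068 -1.7620 -1.4047]
Step 5: x=[6.5094 12.0496 15.3848 21.1073] v=[3.7339 1.4528 -0.8905 -2.1908]
Max displacement = 2.0496

Answer: 2.0496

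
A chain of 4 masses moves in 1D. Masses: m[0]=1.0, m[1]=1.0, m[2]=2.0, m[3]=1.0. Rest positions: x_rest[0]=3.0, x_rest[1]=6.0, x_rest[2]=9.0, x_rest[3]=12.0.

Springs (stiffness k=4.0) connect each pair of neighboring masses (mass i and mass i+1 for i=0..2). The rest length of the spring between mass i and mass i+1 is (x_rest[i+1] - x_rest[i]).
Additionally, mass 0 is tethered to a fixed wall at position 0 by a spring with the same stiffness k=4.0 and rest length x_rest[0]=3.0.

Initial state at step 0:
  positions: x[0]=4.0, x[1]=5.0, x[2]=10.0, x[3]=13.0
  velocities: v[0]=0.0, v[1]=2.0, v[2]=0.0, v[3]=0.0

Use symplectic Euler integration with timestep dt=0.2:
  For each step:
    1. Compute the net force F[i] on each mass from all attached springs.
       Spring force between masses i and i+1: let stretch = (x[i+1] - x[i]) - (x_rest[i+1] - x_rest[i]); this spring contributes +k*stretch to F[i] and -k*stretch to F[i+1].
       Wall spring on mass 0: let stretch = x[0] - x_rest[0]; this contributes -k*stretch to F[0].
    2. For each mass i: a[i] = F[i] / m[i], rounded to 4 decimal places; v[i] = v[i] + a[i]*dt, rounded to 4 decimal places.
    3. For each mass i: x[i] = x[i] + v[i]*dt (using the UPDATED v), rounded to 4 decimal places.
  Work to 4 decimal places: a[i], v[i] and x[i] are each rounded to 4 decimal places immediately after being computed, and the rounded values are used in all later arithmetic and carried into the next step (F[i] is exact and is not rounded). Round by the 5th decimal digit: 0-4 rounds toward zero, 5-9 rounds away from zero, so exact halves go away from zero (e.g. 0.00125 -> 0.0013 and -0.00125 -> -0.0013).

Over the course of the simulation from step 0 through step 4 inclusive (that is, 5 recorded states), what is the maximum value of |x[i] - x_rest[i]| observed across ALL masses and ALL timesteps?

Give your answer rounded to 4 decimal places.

Step 0: x=[4.0000 5.0000 10.0000 13.0000] v=[0.0000 2.0000 0.0000 0.0000]
Step 1: x=[3.5200 6.0400 9.8400 13.0000] v=[-2.4000 5.2000 -0.8000 0.0000]
Step 2: x=[2.8800 7.2848 9.6288 12.9744] v=[-3.2000 6.2240 -1.0560 -0.1280]
Step 3: x=[2.4840 8.1999 9.4977 12.8935] v=[-1.9802 4.5754 -0.6554 -0.4045]
Step 4: x=[2.6051 8.4081 9.5345 12.7493] v=[0.6053 1.0409 0.1838 -0.7211]
Max displacement = 2.4081

Answer: 2.4081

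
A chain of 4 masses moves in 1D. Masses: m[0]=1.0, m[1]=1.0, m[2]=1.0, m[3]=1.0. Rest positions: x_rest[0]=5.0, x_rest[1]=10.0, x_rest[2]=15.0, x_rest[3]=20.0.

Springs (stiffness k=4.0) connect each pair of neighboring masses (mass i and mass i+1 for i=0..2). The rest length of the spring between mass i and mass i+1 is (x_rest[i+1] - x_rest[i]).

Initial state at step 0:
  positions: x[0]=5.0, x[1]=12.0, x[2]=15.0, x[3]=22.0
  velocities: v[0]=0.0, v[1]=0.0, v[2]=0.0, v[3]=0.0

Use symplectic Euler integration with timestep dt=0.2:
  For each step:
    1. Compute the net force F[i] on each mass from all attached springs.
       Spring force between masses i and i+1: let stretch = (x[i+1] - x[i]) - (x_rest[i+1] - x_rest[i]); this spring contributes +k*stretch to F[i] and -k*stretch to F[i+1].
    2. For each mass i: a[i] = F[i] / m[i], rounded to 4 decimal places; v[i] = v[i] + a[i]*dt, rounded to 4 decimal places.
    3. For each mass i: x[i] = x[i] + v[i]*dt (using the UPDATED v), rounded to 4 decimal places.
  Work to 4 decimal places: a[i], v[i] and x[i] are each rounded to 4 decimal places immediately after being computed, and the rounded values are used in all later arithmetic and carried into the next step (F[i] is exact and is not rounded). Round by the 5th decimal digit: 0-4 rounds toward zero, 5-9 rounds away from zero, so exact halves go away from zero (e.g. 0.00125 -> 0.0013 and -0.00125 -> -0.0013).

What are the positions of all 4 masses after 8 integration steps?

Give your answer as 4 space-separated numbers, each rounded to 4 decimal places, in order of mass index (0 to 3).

Answer: 5.9049 12.4651 14.5349 21.0951

Derivation:
Step 0: x=[5.0000 12.0000 15.0000 22.0000] v=[0.0000 0.0000 0.0000 0.0000]
Step 1: x=[5.3200 11.3600 15.6400 21.6800] v=[1.6000 -3.2000 3.2000 -1.6000]
Step 2: x=[5.8064 10.4384 16.5616 21.1936] v=[2.4320 -4.6080 4.6080 -2.4320]
Step 3: x=[6.2339 9.7554 17.2446 20.7661] v=[2.1376 -3.4150 3.4150 -2.1376]
Step 4: x=[6.4249 9.7072 17.2928 20.5751] v=[0.9548 -0.2408 0.2408 -0.9548]
Step 5: x=[6.3410 10.3476 16.6524 20.6590] v=[-0.4194 3.2018 -3.2018 0.4194]
Step 6: x=[6.0982 11.3557 15.6443 20.9018] v=[-1.2141 5.0404 -5.0404 1.2141]
Step 7: x=[5.8966 12.2088 14.7912 21.1034] v=[-1.0081 4.2653 -4.2653 1.0081]
Step 8: x=[5.9049 12.4651 14.5349 21.0951] v=[0.0417 1.2815 -1.2815 -0.0417]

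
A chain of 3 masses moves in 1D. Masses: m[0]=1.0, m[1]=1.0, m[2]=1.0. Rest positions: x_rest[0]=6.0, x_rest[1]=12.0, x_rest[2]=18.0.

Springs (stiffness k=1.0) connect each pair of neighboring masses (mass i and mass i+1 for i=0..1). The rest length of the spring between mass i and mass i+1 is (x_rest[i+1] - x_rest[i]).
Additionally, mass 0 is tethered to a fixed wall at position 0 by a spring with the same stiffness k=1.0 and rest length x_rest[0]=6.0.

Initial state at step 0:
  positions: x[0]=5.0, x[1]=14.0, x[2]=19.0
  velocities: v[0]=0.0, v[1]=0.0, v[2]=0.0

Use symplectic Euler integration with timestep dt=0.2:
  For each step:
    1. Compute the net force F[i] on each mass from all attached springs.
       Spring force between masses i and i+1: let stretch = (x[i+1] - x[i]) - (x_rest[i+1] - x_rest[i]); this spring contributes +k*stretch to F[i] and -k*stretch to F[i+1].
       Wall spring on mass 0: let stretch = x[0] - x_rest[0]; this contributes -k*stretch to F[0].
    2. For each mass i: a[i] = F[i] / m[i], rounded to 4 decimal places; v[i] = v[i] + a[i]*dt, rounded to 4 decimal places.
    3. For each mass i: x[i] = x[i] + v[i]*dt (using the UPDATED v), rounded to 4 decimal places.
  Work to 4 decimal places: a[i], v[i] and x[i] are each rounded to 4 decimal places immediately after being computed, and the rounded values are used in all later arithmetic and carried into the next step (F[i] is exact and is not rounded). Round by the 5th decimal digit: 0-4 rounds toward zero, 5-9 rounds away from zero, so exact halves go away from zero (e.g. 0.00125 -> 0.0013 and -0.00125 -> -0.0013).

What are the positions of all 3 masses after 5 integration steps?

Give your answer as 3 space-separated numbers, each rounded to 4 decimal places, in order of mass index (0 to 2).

Step 0: x=[5.0000 14.0000 19.0000] v=[0.0000 0.0000 0.0000]
Step 1: x=[5.1600 13.8400 19.0400] v=[0.8000 -0.8000 0.2000]
Step 2: x=[5.4608 13.5408 19.1120] v=[1.5040 -1.4960 0.3600]
Step 3: x=[5.8664 13.1412 19.2012] v=[2.0278 -1.9978 0.4458]
Step 4: x=[6.3283 12.6930 19.2880] v=[2.3095 -2.2408 0.4338]
Step 5: x=[6.7917 12.2541 19.3510] v=[2.3168 -2.1947 0.3148]

Answer: 6.7917 12.2541 19.3510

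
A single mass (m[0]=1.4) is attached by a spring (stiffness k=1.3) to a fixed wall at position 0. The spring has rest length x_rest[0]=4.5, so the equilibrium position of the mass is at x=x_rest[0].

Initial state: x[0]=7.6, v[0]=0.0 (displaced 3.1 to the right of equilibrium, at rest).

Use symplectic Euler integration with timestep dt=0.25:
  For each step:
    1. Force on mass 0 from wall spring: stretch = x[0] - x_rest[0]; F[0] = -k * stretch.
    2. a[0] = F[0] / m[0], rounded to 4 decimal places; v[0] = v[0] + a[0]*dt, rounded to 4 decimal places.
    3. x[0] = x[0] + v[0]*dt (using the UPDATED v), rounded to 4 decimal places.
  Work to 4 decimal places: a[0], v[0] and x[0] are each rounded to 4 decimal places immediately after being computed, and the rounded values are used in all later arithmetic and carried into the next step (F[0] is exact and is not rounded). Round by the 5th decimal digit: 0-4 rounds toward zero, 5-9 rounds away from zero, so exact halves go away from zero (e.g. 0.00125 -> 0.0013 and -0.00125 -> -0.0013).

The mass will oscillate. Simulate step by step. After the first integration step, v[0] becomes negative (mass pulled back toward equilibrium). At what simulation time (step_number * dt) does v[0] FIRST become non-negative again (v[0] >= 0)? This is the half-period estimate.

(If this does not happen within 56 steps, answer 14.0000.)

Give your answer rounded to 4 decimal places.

Answer: 3.5000

Derivation:
Step 0: x=[7.6000] v=[0.0000]
Step 1: x=[7.4201] v=[-0.7197]
Step 2: x=[7.0707] v=[-1.3976]
Step 3: x=[6.5721] v=[-1.9944]
Step 4: x=[5.9533] v=[-2.4754]
Step 5: x=[5.2501] v=[-2.8128]
Step 6: x=[4.5034] v=[-2.9869]
Step 7: x=[3.7565] v=[-2.9877]
Step 8: x=[3.0527] v=[-2.8151]
Step 9: x=[2.4329] v=[-2.4791]
Step 10: x=[1.9331] v=[-1.9992]
Step 11: x=[1.5823] v=[-1.4033]
Step 12: x=[1.4008] v=[-0.7260]
Step 13: x=[1.3992] v=[-0.0066]
Step 14: x=[1.5775] v=[0.7132]
First v>=0 after going negative at step 14, time=3.5000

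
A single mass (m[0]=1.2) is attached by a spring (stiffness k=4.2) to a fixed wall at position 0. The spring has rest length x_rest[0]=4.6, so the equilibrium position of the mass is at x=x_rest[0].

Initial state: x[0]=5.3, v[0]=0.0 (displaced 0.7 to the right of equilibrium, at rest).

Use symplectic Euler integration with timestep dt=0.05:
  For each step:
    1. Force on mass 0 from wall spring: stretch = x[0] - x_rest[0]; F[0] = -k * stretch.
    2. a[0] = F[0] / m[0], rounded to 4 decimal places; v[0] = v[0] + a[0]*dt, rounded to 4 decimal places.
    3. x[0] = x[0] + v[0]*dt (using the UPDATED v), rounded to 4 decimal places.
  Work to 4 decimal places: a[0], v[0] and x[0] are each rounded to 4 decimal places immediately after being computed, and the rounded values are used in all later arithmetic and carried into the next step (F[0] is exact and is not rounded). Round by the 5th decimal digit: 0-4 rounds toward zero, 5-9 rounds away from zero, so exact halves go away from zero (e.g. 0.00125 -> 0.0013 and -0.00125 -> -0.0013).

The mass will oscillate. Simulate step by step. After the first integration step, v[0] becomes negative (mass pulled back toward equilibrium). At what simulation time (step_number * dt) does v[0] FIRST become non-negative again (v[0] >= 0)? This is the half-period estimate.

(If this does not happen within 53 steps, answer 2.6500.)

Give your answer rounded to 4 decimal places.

Step 0: x=[5.3000] v=[0.0000]
Step 1: x=[5.2939] v=[-0.1225]
Step 2: x=[5.2817] v=[-0.2439]
Step 3: x=[5.2635] v=[-0.3632]
Step 4: x=[5.2395] v=[-0.4793]
Step 5: x=[5.2099] v=[-0.5912]
Step 6: x=[5.1750] v=[-0.6979]
Step 7: x=[5.1351] v=[-0.7985]
Step 8: x=[5.0905] v=[-0.8921]
Step 9: x=[5.0416] v=[-0.9779]
Step 10: x=[4.9888] v=[-1.0552]
Step 11: x=[4.9326] v=[-1.1232]
Step 12: x=[4.8735] v=[-1.1814]
Step 13: x=[4.8120] v=[-1.2293]
Step 14: x=[4.7487] v=[-1.2664]
Step 15: x=[4.6841] v=[-1.2924]
Step 16: x=[4.6187] v=[-1.3071]
Step 17: x=[4.5532] v=[-1.3104]
Step 18: x=[4.4881] v=[-1.3022]
Step 19: x=[4.4240] v=[-1.2826]
Step 20: x=[4.3614] v=[-1.2518]
Step 21: x=[4.3009] v=[-1.2100]
Step 22: x=[4.2430] v=[-1.1577]
Step 23: x=[4.1882] v=[-1.0952]
Step 24: x=[4.1370] v=[-1.0231]
Step 25: x=[4.0899] v=[-0.9421]
Step 26: x=[4.0473] v=[-0.8528]
Step 27: x=[4.0095] v=[-0.7561]
Step 28: x=[3.9769] v=[-0.6528]
Step 29: x=[3.9497] v=[-0.5438]
Step 30: x=[3.9282] v=[-0.4300]
Step 31: x=[3.9126] v=[-0.3124]
Step 32: x=[3.9030] v=[-0.1921]
Step 33: x=[3.8995] v=[-0.0701]
Step 34: x=[3.9021] v=[0.0525]
First v>=0 after going negative at step 34, time=1.7000

Answer: 1.7000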